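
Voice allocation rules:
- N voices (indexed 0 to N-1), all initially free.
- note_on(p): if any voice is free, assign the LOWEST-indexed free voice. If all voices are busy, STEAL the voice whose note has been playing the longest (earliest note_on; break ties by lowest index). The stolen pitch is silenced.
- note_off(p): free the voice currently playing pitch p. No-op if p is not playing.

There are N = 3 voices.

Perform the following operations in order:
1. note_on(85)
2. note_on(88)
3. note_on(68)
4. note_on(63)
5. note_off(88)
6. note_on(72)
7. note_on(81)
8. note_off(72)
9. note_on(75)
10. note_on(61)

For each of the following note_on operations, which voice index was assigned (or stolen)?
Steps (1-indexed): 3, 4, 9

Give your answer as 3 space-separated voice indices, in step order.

Op 1: note_on(85): voice 0 is free -> assigned | voices=[85 - -]
Op 2: note_on(88): voice 1 is free -> assigned | voices=[85 88 -]
Op 3: note_on(68): voice 2 is free -> assigned | voices=[85 88 68]
Op 4: note_on(63): all voices busy, STEAL voice 0 (pitch 85, oldest) -> assign | voices=[63 88 68]
Op 5: note_off(88): free voice 1 | voices=[63 - 68]
Op 6: note_on(72): voice 1 is free -> assigned | voices=[63 72 68]
Op 7: note_on(81): all voices busy, STEAL voice 2 (pitch 68, oldest) -> assign | voices=[63 72 81]
Op 8: note_off(72): free voice 1 | voices=[63 - 81]
Op 9: note_on(75): voice 1 is free -> assigned | voices=[63 75 81]
Op 10: note_on(61): all voices busy, STEAL voice 0 (pitch 63, oldest) -> assign | voices=[61 75 81]

Answer: 2 0 1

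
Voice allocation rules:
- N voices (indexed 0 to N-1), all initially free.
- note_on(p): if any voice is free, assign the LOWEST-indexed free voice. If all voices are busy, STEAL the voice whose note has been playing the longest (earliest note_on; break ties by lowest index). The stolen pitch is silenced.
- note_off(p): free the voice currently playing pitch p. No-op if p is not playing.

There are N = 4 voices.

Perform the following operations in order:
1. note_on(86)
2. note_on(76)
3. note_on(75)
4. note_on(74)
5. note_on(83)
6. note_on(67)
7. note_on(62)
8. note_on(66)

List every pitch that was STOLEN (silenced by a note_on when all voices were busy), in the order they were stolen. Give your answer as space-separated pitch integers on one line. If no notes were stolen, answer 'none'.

Answer: 86 76 75 74

Derivation:
Op 1: note_on(86): voice 0 is free -> assigned | voices=[86 - - -]
Op 2: note_on(76): voice 1 is free -> assigned | voices=[86 76 - -]
Op 3: note_on(75): voice 2 is free -> assigned | voices=[86 76 75 -]
Op 4: note_on(74): voice 3 is free -> assigned | voices=[86 76 75 74]
Op 5: note_on(83): all voices busy, STEAL voice 0 (pitch 86, oldest) -> assign | voices=[83 76 75 74]
Op 6: note_on(67): all voices busy, STEAL voice 1 (pitch 76, oldest) -> assign | voices=[83 67 75 74]
Op 7: note_on(62): all voices busy, STEAL voice 2 (pitch 75, oldest) -> assign | voices=[83 67 62 74]
Op 8: note_on(66): all voices busy, STEAL voice 3 (pitch 74, oldest) -> assign | voices=[83 67 62 66]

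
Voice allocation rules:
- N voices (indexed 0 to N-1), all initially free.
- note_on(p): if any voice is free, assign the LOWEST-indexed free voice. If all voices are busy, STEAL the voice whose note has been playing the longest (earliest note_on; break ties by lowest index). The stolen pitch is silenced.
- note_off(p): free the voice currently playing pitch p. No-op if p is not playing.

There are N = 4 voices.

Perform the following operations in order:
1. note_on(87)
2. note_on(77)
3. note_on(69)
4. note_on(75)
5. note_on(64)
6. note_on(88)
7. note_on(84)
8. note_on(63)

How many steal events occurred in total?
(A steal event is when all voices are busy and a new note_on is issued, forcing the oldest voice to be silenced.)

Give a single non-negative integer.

Op 1: note_on(87): voice 0 is free -> assigned | voices=[87 - - -]
Op 2: note_on(77): voice 1 is free -> assigned | voices=[87 77 - -]
Op 3: note_on(69): voice 2 is free -> assigned | voices=[87 77 69 -]
Op 4: note_on(75): voice 3 is free -> assigned | voices=[87 77 69 75]
Op 5: note_on(64): all voices busy, STEAL voice 0 (pitch 87, oldest) -> assign | voices=[64 77 69 75]
Op 6: note_on(88): all voices busy, STEAL voice 1 (pitch 77, oldest) -> assign | voices=[64 88 69 75]
Op 7: note_on(84): all voices busy, STEAL voice 2 (pitch 69, oldest) -> assign | voices=[64 88 84 75]
Op 8: note_on(63): all voices busy, STEAL voice 3 (pitch 75, oldest) -> assign | voices=[64 88 84 63]

Answer: 4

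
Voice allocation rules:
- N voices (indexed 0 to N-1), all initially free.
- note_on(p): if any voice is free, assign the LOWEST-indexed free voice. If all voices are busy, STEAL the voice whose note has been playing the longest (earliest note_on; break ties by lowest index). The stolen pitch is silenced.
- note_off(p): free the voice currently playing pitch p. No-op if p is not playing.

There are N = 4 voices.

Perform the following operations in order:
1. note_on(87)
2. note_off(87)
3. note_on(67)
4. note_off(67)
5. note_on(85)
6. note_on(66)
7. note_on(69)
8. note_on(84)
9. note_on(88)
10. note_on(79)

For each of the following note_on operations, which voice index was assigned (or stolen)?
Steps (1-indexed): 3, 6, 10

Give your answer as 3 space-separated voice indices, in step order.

Op 1: note_on(87): voice 0 is free -> assigned | voices=[87 - - -]
Op 2: note_off(87): free voice 0 | voices=[- - - -]
Op 3: note_on(67): voice 0 is free -> assigned | voices=[67 - - -]
Op 4: note_off(67): free voice 0 | voices=[- - - -]
Op 5: note_on(85): voice 0 is free -> assigned | voices=[85 - - -]
Op 6: note_on(66): voice 1 is free -> assigned | voices=[85 66 - -]
Op 7: note_on(69): voice 2 is free -> assigned | voices=[85 66 69 -]
Op 8: note_on(84): voice 3 is free -> assigned | voices=[85 66 69 84]
Op 9: note_on(88): all voices busy, STEAL voice 0 (pitch 85, oldest) -> assign | voices=[88 66 69 84]
Op 10: note_on(79): all voices busy, STEAL voice 1 (pitch 66, oldest) -> assign | voices=[88 79 69 84]

Answer: 0 1 1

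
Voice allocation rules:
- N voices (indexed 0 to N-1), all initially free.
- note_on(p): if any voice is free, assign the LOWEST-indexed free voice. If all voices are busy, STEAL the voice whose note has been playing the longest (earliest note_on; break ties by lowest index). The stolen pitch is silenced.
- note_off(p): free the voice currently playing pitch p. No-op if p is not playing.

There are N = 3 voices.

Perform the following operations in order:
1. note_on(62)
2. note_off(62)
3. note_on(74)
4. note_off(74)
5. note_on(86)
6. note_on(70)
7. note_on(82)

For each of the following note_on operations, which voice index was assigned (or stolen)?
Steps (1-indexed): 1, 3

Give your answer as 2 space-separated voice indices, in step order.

Answer: 0 0

Derivation:
Op 1: note_on(62): voice 0 is free -> assigned | voices=[62 - -]
Op 2: note_off(62): free voice 0 | voices=[- - -]
Op 3: note_on(74): voice 0 is free -> assigned | voices=[74 - -]
Op 4: note_off(74): free voice 0 | voices=[- - -]
Op 5: note_on(86): voice 0 is free -> assigned | voices=[86 - -]
Op 6: note_on(70): voice 1 is free -> assigned | voices=[86 70 -]
Op 7: note_on(82): voice 2 is free -> assigned | voices=[86 70 82]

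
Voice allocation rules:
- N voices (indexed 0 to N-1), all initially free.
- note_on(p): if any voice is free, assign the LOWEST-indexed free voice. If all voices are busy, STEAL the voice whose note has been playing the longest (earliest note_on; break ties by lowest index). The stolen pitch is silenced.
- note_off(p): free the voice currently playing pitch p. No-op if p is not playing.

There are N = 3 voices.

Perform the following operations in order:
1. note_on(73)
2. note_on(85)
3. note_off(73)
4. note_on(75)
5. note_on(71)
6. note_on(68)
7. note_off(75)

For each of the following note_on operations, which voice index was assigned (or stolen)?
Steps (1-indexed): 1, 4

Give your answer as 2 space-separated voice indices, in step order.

Op 1: note_on(73): voice 0 is free -> assigned | voices=[73 - -]
Op 2: note_on(85): voice 1 is free -> assigned | voices=[73 85 -]
Op 3: note_off(73): free voice 0 | voices=[- 85 -]
Op 4: note_on(75): voice 0 is free -> assigned | voices=[75 85 -]
Op 5: note_on(71): voice 2 is free -> assigned | voices=[75 85 71]
Op 6: note_on(68): all voices busy, STEAL voice 1 (pitch 85, oldest) -> assign | voices=[75 68 71]
Op 7: note_off(75): free voice 0 | voices=[- 68 71]

Answer: 0 0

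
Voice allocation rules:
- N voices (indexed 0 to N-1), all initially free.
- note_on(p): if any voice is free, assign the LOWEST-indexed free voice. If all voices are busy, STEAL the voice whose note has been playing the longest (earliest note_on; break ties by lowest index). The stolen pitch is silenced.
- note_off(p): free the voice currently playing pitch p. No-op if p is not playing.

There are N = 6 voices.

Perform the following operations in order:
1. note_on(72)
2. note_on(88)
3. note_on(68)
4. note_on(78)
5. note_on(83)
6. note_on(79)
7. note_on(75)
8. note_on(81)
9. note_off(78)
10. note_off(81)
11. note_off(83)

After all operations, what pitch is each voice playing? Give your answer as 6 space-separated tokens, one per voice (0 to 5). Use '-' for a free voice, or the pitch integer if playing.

Answer: 75 - 68 - - 79

Derivation:
Op 1: note_on(72): voice 0 is free -> assigned | voices=[72 - - - - -]
Op 2: note_on(88): voice 1 is free -> assigned | voices=[72 88 - - - -]
Op 3: note_on(68): voice 2 is free -> assigned | voices=[72 88 68 - - -]
Op 4: note_on(78): voice 3 is free -> assigned | voices=[72 88 68 78 - -]
Op 5: note_on(83): voice 4 is free -> assigned | voices=[72 88 68 78 83 -]
Op 6: note_on(79): voice 5 is free -> assigned | voices=[72 88 68 78 83 79]
Op 7: note_on(75): all voices busy, STEAL voice 0 (pitch 72, oldest) -> assign | voices=[75 88 68 78 83 79]
Op 8: note_on(81): all voices busy, STEAL voice 1 (pitch 88, oldest) -> assign | voices=[75 81 68 78 83 79]
Op 9: note_off(78): free voice 3 | voices=[75 81 68 - 83 79]
Op 10: note_off(81): free voice 1 | voices=[75 - 68 - 83 79]
Op 11: note_off(83): free voice 4 | voices=[75 - 68 - - 79]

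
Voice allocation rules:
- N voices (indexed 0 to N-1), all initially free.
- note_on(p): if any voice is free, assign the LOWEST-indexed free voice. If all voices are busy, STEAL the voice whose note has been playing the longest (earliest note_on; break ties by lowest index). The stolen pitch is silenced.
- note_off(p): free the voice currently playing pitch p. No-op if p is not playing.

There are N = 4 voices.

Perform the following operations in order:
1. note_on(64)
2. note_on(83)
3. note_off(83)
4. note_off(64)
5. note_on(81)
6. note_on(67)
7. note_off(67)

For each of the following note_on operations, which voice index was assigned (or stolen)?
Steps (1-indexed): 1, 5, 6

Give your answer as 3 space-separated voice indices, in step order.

Op 1: note_on(64): voice 0 is free -> assigned | voices=[64 - - -]
Op 2: note_on(83): voice 1 is free -> assigned | voices=[64 83 - -]
Op 3: note_off(83): free voice 1 | voices=[64 - - -]
Op 4: note_off(64): free voice 0 | voices=[- - - -]
Op 5: note_on(81): voice 0 is free -> assigned | voices=[81 - - -]
Op 6: note_on(67): voice 1 is free -> assigned | voices=[81 67 - -]
Op 7: note_off(67): free voice 1 | voices=[81 - - -]

Answer: 0 0 1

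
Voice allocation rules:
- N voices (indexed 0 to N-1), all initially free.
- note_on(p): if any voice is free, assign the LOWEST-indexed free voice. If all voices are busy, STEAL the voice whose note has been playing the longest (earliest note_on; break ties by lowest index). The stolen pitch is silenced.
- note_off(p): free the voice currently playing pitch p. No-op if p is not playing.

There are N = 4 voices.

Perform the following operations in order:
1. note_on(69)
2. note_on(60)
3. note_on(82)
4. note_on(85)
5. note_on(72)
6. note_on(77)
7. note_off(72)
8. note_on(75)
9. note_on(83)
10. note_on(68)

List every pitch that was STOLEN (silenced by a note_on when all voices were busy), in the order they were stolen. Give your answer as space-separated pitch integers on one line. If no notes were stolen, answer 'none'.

Answer: 69 60 82 85

Derivation:
Op 1: note_on(69): voice 0 is free -> assigned | voices=[69 - - -]
Op 2: note_on(60): voice 1 is free -> assigned | voices=[69 60 - -]
Op 3: note_on(82): voice 2 is free -> assigned | voices=[69 60 82 -]
Op 4: note_on(85): voice 3 is free -> assigned | voices=[69 60 82 85]
Op 5: note_on(72): all voices busy, STEAL voice 0 (pitch 69, oldest) -> assign | voices=[72 60 82 85]
Op 6: note_on(77): all voices busy, STEAL voice 1 (pitch 60, oldest) -> assign | voices=[72 77 82 85]
Op 7: note_off(72): free voice 0 | voices=[- 77 82 85]
Op 8: note_on(75): voice 0 is free -> assigned | voices=[75 77 82 85]
Op 9: note_on(83): all voices busy, STEAL voice 2 (pitch 82, oldest) -> assign | voices=[75 77 83 85]
Op 10: note_on(68): all voices busy, STEAL voice 3 (pitch 85, oldest) -> assign | voices=[75 77 83 68]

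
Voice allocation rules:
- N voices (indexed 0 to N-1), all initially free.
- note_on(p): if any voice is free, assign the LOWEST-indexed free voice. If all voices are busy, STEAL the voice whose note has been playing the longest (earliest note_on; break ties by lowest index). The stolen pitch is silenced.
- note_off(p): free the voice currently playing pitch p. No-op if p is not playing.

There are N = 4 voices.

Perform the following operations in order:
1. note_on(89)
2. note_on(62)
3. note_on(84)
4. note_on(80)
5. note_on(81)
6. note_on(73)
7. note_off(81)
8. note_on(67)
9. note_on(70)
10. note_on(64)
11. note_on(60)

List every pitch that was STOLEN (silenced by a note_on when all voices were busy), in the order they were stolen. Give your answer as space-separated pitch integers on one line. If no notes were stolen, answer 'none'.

Answer: 89 62 84 80 73

Derivation:
Op 1: note_on(89): voice 0 is free -> assigned | voices=[89 - - -]
Op 2: note_on(62): voice 1 is free -> assigned | voices=[89 62 - -]
Op 3: note_on(84): voice 2 is free -> assigned | voices=[89 62 84 -]
Op 4: note_on(80): voice 3 is free -> assigned | voices=[89 62 84 80]
Op 5: note_on(81): all voices busy, STEAL voice 0 (pitch 89, oldest) -> assign | voices=[81 62 84 80]
Op 6: note_on(73): all voices busy, STEAL voice 1 (pitch 62, oldest) -> assign | voices=[81 73 84 80]
Op 7: note_off(81): free voice 0 | voices=[- 73 84 80]
Op 8: note_on(67): voice 0 is free -> assigned | voices=[67 73 84 80]
Op 9: note_on(70): all voices busy, STEAL voice 2 (pitch 84, oldest) -> assign | voices=[67 73 70 80]
Op 10: note_on(64): all voices busy, STEAL voice 3 (pitch 80, oldest) -> assign | voices=[67 73 70 64]
Op 11: note_on(60): all voices busy, STEAL voice 1 (pitch 73, oldest) -> assign | voices=[67 60 70 64]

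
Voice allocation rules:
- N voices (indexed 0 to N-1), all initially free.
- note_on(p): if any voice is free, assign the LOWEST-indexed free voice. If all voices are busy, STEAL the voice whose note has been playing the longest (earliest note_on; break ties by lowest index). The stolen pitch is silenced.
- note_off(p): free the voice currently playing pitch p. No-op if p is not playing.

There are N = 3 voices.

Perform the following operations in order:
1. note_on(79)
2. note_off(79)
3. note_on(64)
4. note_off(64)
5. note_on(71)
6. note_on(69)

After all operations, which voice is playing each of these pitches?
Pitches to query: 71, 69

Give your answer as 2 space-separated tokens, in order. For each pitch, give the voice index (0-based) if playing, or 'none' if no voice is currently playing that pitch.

Op 1: note_on(79): voice 0 is free -> assigned | voices=[79 - -]
Op 2: note_off(79): free voice 0 | voices=[- - -]
Op 3: note_on(64): voice 0 is free -> assigned | voices=[64 - -]
Op 4: note_off(64): free voice 0 | voices=[- - -]
Op 5: note_on(71): voice 0 is free -> assigned | voices=[71 - -]
Op 6: note_on(69): voice 1 is free -> assigned | voices=[71 69 -]

Answer: 0 1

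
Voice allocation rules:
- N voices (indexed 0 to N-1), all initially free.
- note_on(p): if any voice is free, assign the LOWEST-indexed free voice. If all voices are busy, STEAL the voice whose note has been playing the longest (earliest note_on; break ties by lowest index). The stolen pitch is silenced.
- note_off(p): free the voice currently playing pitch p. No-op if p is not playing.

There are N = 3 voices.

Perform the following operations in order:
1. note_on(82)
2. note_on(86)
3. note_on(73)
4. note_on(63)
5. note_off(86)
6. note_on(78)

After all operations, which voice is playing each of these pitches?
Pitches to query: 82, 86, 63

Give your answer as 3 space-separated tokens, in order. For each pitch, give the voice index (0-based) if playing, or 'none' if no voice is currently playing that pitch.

Answer: none none 0

Derivation:
Op 1: note_on(82): voice 0 is free -> assigned | voices=[82 - -]
Op 2: note_on(86): voice 1 is free -> assigned | voices=[82 86 -]
Op 3: note_on(73): voice 2 is free -> assigned | voices=[82 86 73]
Op 4: note_on(63): all voices busy, STEAL voice 0 (pitch 82, oldest) -> assign | voices=[63 86 73]
Op 5: note_off(86): free voice 1 | voices=[63 - 73]
Op 6: note_on(78): voice 1 is free -> assigned | voices=[63 78 73]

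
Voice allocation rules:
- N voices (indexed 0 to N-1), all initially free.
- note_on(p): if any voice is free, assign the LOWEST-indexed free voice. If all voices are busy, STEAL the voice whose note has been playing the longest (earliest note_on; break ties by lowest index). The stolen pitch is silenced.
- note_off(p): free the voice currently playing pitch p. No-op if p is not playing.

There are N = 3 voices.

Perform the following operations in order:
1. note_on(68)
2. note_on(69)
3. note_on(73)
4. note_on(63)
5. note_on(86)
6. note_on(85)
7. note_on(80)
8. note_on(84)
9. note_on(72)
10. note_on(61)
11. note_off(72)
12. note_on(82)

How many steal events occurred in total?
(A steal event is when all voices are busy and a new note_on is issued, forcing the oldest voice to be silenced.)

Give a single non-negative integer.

Answer: 7

Derivation:
Op 1: note_on(68): voice 0 is free -> assigned | voices=[68 - -]
Op 2: note_on(69): voice 1 is free -> assigned | voices=[68 69 -]
Op 3: note_on(73): voice 2 is free -> assigned | voices=[68 69 73]
Op 4: note_on(63): all voices busy, STEAL voice 0 (pitch 68, oldest) -> assign | voices=[63 69 73]
Op 5: note_on(86): all voices busy, STEAL voice 1 (pitch 69, oldest) -> assign | voices=[63 86 73]
Op 6: note_on(85): all voices busy, STEAL voice 2 (pitch 73, oldest) -> assign | voices=[63 86 85]
Op 7: note_on(80): all voices busy, STEAL voice 0 (pitch 63, oldest) -> assign | voices=[80 86 85]
Op 8: note_on(84): all voices busy, STEAL voice 1 (pitch 86, oldest) -> assign | voices=[80 84 85]
Op 9: note_on(72): all voices busy, STEAL voice 2 (pitch 85, oldest) -> assign | voices=[80 84 72]
Op 10: note_on(61): all voices busy, STEAL voice 0 (pitch 80, oldest) -> assign | voices=[61 84 72]
Op 11: note_off(72): free voice 2 | voices=[61 84 -]
Op 12: note_on(82): voice 2 is free -> assigned | voices=[61 84 82]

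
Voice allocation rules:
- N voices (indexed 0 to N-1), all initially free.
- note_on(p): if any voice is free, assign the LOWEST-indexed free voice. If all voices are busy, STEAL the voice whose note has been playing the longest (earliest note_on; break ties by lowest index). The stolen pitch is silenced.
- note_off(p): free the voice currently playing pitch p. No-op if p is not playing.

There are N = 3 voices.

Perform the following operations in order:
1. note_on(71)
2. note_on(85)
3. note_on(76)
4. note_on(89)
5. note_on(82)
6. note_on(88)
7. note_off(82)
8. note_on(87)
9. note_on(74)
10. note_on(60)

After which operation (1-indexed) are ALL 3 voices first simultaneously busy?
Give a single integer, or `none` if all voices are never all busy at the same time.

Answer: 3

Derivation:
Op 1: note_on(71): voice 0 is free -> assigned | voices=[71 - -]
Op 2: note_on(85): voice 1 is free -> assigned | voices=[71 85 -]
Op 3: note_on(76): voice 2 is free -> assigned | voices=[71 85 76]
Op 4: note_on(89): all voices busy, STEAL voice 0 (pitch 71, oldest) -> assign | voices=[89 85 76]
Op 5: note_on(82): all voices busy, STEAL voice 1 (pitch 85, oldest) -> assign | voices=[89 82 76]
Op 6: note_on(88): all voices busy, STEAL voice 2 (pitch 76, oldest) -> assign | voices=[89 82 88]
Op 7: note_off(82): free voice 1 | voices=[89 - 88]
Op 8: note_on(87): voice 1 is free -> assigned | voices=[89 87 88]
Op 9: note_on(74): all voices busy, STEAL voice 0 (pitch 89, oldest) -> assign | voices=[74 87 88]
Op 10: note_on(60): all voices busy, STEAL voice 2 (pitch 88, oldest) -> assign | voices=[74 87 60]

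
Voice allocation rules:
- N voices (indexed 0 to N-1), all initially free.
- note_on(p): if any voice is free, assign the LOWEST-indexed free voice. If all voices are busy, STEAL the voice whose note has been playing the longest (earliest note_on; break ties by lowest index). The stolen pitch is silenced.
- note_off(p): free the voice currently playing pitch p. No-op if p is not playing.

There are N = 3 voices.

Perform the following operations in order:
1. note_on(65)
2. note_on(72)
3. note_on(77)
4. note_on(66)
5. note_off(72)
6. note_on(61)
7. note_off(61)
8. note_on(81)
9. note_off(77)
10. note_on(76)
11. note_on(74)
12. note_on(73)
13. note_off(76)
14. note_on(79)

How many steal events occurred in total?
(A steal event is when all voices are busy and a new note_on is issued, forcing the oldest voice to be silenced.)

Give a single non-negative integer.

Answer: 3

Derivation:
Op 1: note_on(65): voice 0 is free -> assigned | voices=[65 - -]
Op 2: note_on(72): voice 1 is free -> assigned | voices=[65 72 -]
Op 3: note_on(77): voice 2 is free -> assigned | voices=[65 72 77]
Op 4: note_on(66): all voices busy, STEAL voice 0 (pitch 65, oldest) -> assign | voices=[66 72 77]
Op 5: note_off(72): free voice 1 | voices=[66 - 77]
Op 6: note_on(61): voice 1 is free -> assigned | voices=[66 61 77]
Op 7: note_off(61): free voice 1 | voices=[66 - 77]
Op 8: note_on(81): voice 1 is free -> assigned | voices=[66 81 77]
Op 9: note_off(77): free voice 2 | voices=[66 81 -]
Op 10: note_on(76): voice 2 is free -> assigned | voices=[66 81 76]
Op 11: note_on(74): all voices busy, STEAL voice 0 (pitch 66, oldest) -> assign | voices=[74 81 76]
Op 12: note_on(73): all voices busy, STEAL voice 1 (pitch 81, oldest) -> assign | voices=[74 73 76]
Op 13: note_off(76): free voice 2 | voices=[74 73 -]
Op 14: note_on(79): voice 2 is free -> assigned | voices=[74 73 79]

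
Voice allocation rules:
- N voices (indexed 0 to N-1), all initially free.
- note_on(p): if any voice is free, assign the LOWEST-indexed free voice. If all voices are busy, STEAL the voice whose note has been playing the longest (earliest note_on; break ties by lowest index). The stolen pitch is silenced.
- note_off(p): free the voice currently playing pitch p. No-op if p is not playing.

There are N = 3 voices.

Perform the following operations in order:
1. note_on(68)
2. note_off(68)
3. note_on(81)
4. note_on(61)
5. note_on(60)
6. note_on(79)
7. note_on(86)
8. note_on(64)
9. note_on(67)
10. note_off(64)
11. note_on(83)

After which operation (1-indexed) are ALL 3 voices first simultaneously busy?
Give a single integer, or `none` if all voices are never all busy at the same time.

Answer: 5

Derivation:
Op 1: note_on(68): voice 0 is free -> assigned | voices=[68 - -]
Op 2: note_off(68): free voice 0 | voices=[- - -]
Op 3: note_on(81): voice 0 is free -> assigned | voices=[81 - -]
Op 4: note_on(61): voice 1 is free -> assigned | voices=[81 61 -]
Op 5: note_on(60): voice 2 is free -> assigned | voices=[81 61 60]
Op 6: note_on(79): all voices busy, STEAL voice 0 (pitch 81, oldest) -> assign | voices=[79 61 60]
Op 7: note_on(86): all voices busy, STEAL voice 1 (pitch 61, oldest) -> assign | voices=[79 86 60]
Op 8: note_on(64): all voices busy, STEAL voice 2 (pitch 60, oldest) -> assign | voices=[79 86 64]
Op 9: note_on(67): all voices busy, STEAL voice 0 (pitch 79, oldest) -> assign | voices=[67 86 64]
Op 10: note_off(64): free voice 2 | voices=[67 86 -]
Op 11: note_on(83): voice 2 is free -> assigned | voices=[67 86 83]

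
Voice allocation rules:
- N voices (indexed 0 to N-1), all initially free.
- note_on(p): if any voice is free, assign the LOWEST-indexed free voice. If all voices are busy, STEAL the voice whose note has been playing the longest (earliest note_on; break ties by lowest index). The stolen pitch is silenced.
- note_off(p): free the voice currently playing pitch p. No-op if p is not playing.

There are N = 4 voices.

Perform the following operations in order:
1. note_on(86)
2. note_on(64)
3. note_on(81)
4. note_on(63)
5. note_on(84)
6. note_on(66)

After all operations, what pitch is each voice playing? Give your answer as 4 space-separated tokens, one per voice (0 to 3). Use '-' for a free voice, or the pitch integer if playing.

Op 1: note_on(86): voice 0 is free -> assigned | voices=[86 - - -]
Op 2: note_on(64): voice 1 is free -> assigned | voices=[86 64 - -]
Op 3: note_on(81): voice 2 is free -> assigned | voices=[86 64 81 -]
Op 4: note_on(63): voice 3 is free -> assigned | voices=[86 64 81 63]
Op 5: note_on(84): all voices busy, STEAL voice 0 (pitch 86, oldest) -> assign | voices=[84 64 81 63]
Op 6: note_on(66): all voices busy, STEAL voice 1 (pitch 64, oldest) -> assign | voices=[84 66 81 63]

Answer: 84 66 81 63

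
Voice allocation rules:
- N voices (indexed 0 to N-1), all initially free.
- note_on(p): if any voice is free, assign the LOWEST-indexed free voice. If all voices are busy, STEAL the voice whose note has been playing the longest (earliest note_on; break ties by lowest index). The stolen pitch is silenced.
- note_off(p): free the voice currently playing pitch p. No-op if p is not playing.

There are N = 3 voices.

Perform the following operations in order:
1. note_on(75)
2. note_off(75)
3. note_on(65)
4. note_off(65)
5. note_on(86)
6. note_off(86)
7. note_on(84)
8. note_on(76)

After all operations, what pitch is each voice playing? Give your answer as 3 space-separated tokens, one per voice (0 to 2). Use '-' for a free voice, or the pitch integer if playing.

Op 1: note_on(75): voice 0 is free -> assigned | voices=[75 - -]
Op 2: note_off(75): free voice 0 | voices=[- - -]
Op 3: note_on(65): voice 0 is free -> assigned | voices=[65 - -]
Op 4: note_off(65): free voice 0 | voices=[- - -]
Op 5: note_on(86): voice 0 is free -> assigned | voices=[86 - -]
Op 6: note_off(86): free voice 0 | voices=[- - -]
Op 7: note_on(84): voice 0 is free -> assigned | voices=[84 - -]
Op 8: note_on(76): voice 1 is free -> assigned | voices=[84 76 -]

Answer: 84 76 -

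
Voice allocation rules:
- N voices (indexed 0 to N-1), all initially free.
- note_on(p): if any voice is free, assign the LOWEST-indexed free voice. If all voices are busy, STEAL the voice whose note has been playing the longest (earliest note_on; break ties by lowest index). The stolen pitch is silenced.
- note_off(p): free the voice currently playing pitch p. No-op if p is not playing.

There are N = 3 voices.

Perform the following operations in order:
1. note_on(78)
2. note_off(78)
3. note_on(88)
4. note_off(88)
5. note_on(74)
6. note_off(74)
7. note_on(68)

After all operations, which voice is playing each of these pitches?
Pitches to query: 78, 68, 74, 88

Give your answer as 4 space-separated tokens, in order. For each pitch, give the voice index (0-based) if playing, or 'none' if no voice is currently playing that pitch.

Op 1: note_on(78): voice 0 is free -> assigned | voices=[78 - -]
Op 2: note_off(78): free voice 0 | voices=[- - -]
Op 3: note_on(88): voice 0 is free -> assigned | voices=[88 - -]
Op 4: note_off(88): free voice 0 | voices=[- - -]
Op 5: note_on(74): voice 0 is free -> assigned | voices=[74 - -]
Op 6: note_off(74): free voice 0 | voices=[- - -]
Op 7: note_on(68): voice 0 is free -> assigned | voices=[68 - -]

Answer: none 0 none none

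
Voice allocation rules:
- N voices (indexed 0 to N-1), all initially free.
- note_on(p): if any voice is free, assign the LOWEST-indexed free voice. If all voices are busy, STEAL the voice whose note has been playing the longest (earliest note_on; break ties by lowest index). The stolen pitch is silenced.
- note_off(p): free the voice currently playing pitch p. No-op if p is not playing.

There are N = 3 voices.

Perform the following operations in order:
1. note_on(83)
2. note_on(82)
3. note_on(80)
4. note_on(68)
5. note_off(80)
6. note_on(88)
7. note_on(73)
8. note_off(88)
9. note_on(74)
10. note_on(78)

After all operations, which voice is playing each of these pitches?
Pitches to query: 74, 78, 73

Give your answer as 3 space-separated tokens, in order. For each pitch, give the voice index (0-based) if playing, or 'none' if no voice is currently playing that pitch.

Op 1: note_on(83): voice 0 is free -> assigned | voices=[83 - -]
Op 2: note_on(82): voice 1 is free -> assigned | voices=[83 82 -]
Op 3: note_on(80): voice 2 is free -> assigned | voices=[83 82 80]
Op 4: note_on(68): all voices busy, STEAL voice 0 (pitch 83, oldest) -> assign | voices=[68 82 80]
Op 5: note_off(80): free voice 2 | voices=[68 82 -]
Op 6: note_on(88): voice 2 is free -> assigned | voices=[68 82 88]
Op 7: note_on(73): all voices busy, STEAL voice 1 (pitch 82, oldest) -> assign | voices=[68 73 88]
Op 8: note_off(88): free voice 2 | voices=[68 73 -]
Op 9: note_on(74): voice 2 is free -> assigned | voices=[68 73 74]
Op 10: note_on(78): all voices busy, STEAL voice 0 (pitch 68, oldest) -> assign | voices=[78 73 74]

Answer: 2 0 1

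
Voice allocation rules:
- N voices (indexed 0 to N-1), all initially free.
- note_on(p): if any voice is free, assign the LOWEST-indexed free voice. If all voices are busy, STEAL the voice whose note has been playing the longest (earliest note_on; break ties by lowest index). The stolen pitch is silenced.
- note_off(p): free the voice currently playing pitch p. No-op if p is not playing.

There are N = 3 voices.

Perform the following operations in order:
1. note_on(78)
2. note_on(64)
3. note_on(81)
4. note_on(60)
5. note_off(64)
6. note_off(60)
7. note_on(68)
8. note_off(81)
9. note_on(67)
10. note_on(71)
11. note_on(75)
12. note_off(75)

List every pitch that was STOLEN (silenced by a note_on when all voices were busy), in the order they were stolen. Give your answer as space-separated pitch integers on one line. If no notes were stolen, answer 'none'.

Answer: 78 68

Derivation:
Op 1: note_on(78): voice 0 is free -> assigned | voices=[78 - -]
Op 2: note_on(64): voice 1 is free -> assigned | voices=[78 64 -]
Op 3: note_on(81): voice 2 is free -> assigned | voices=[78 64 81]
Op 4: note_on(60): all voices busy, STEAL voice 0 (pitch 78, oldest) -> assign | voices=[60 64 81]
Op 5: note_off(64): free voice 1 | voices=[60 - 81]
Op 6: note_off(60): free voice 0 | voices=[- - 81]
Op 7: note_on(68): voice 0 is free -> assigned | voices=[68 - 81]
Op 8: note_off(81): free voice 2 | voices=[68 - -]
Op 9: note_on(67): voice 1 is free -> assigned | voices=[68 67 -]
Op 10: note_on(71): voice 2 is free -> assigned | voices=[68 67 71]
Op 11: note_on(75): all voices busy, STEAL voice 0 (pitch 68, oldest) -> assign | voices=[75 67 71]
Op 12: note_off(75): free voice 0 | voices=[- 67 71]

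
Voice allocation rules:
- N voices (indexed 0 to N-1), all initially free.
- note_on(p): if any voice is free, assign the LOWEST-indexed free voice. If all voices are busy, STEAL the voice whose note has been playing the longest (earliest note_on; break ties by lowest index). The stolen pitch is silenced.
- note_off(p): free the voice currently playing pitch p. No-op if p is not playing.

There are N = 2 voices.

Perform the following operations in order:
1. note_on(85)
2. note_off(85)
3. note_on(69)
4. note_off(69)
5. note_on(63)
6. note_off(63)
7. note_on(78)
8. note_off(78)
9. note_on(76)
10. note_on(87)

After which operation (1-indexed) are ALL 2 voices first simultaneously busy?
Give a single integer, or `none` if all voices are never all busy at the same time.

Op 1: note_on(85): voice 0 is free -> assigned | voices=[85 -]
Op 2: note_off(85): free voice 0 | voices=[- -]
Op 3: note_on(69): voice 0 is free -> assigned | voices=[69 -]
Op 4: note_off(69): free voice 0 | voices=[- -]
Op 5: note_on(63): voice 0 is free -> assigned | voices=[63 -]
Op 6: note_off(63): free voice 0 | voices=[- -]
Op 7: note_on(78): voice 0 is free -> assigned | voices=[78 -]
Op 8: note_off(78): free voice 0 | voices=[- -]
Op 9: note_on(76): voice 0 is free -> assigned | voices=[76 -]
Op 10: note_on(87): voice 1 is free -> assigned | voices=[76 87]

Answer: 10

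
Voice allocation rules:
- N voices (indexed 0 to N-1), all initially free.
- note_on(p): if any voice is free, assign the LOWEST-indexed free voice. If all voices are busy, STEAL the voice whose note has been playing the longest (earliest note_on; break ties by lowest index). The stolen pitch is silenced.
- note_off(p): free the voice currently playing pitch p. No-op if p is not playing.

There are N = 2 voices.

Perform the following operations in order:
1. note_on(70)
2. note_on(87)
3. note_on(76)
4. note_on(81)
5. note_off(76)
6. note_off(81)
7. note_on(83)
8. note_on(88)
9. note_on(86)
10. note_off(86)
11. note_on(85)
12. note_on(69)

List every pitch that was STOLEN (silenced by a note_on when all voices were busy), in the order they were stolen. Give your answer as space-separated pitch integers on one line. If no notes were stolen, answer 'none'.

Op 1: note_on(70): voice 0 is free -> assigned | voices=[70 -]
Op 2: note_on(87): voice 1 is free -> assigned | voices=[70 87]
Op 3: note_on(76): all voices busy, STEAL voice 0 (pitch 70, oldest) -> assign | voices=[76 87]
Op 4: note_on(81): all voices busy, STEAL voice 1 (pitch 87, oldest) -> assign | voices=[76 81]
Op 5: note_off(76): free voice 0 | voices=[- 81]
Op 6: note_off(81): free voice 1 | voices=[- -]
Op 7: note_on(83): voice 0 is free -> assigned | voices=[83 -]
Op 8: note_on(88): voice 1 is free -> assigned | voices=[83 88]
Op 9: note_on(86): all voices busy, STEAL voice 0 (pitch 83, oldest) -> assign | voices=[86 88]
Op 10: note_off(86): free voice 0 | voices=[- 88]
Op 11: note_on(85): voice 0 is free -> assigned | voices=[85 88]
Op 12: note_on(69): all voices busy, STEAL voice 1 (pitch 88, oldest) -> assign | voices=[85 69]

Answer: 70 87 83 88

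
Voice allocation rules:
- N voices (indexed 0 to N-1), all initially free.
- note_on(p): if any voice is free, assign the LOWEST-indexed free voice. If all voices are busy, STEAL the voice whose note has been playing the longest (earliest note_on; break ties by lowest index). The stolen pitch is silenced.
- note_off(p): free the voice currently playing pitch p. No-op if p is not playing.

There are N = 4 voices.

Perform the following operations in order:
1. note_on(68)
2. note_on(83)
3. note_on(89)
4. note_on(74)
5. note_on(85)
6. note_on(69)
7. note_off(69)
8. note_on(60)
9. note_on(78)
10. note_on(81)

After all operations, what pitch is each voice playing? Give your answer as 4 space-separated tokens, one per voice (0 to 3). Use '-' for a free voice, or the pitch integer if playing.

Answer: 85 60 78 81

Derivation:
Op 1: note_on(68): voice 0 is free -> assigned | voices=[68 - - -]
Op 2: note_on(83): voice 1 is free -> assigned | voices=[68 83 - -]
Op 3: note_on(89): voice 2 is free -> assigned | voices=[68 83 89 -]
Op 4: note_on(74): voice 3 is free -> assigned | voices=[68 83 89 74]
Op 5: note_on(85): all voices busy, STEAL voice 0 (pitch 68, oldest) -> assign | voices=[85 83 89 74]
Op 6: note_on(69): all voices busy, STEAL voice 1 (pitch 83, oldest) -> assign | voices=[85 69 89 74]
Op 7: note_off(69): free voice 1 | voices=[85 - 89 74]
Op 8: note_on(60): voice 1 is free -> assigned | voices=[85 60 89 74]
Op 9: note_on(78): all voices busy, STEAL voice 2 (pitch 89, oldest) -> assign | voices=[85 60 78 74]
Op 10: note_on(81): all voices busy, STEAL voice 3 (pitch 74, oldest) -> assign | voices=[85 60 78 81]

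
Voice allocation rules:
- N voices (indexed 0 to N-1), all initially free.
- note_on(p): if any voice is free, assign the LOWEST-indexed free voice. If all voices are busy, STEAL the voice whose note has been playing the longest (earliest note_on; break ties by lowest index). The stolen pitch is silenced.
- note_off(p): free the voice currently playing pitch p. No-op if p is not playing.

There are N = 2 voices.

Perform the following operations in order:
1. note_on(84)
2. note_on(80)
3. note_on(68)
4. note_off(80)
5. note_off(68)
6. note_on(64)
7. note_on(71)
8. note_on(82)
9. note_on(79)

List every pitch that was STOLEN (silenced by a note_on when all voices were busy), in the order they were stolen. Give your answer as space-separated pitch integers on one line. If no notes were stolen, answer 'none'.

Op 1: note_on(84): voice 0 is free -> assigned | voices=[84 -]
Op 2: note_on(80): voice 1 is free -> assigned | voices=[84 80]
Op 3: note_on(68): all voices busy, STEAL voice 0 (pitch 84, oldest) -> assign | voices=[68 80]
Op 4: note_off(80): free voice 1 | voices=[68 -]
Op 5: note_off(68): free voice 0 | voices=[- -]
Op 6: note_on(64): voice 0 is free -> assigned | voices=[64 -]
Op 7: note_on(71): voice 1 is free -> assigned | voices=[64 71]
Op 8: note_on(82): all voices busy, STEAL voice 0 (pitch 64, oldest) -> assign | voices=[82 71]
Op 9: note_on(79): all voices busy, STEAL voice 1 (pitch 71, oldest) -> assign | voices=[82 79]

Answer: 84 64 71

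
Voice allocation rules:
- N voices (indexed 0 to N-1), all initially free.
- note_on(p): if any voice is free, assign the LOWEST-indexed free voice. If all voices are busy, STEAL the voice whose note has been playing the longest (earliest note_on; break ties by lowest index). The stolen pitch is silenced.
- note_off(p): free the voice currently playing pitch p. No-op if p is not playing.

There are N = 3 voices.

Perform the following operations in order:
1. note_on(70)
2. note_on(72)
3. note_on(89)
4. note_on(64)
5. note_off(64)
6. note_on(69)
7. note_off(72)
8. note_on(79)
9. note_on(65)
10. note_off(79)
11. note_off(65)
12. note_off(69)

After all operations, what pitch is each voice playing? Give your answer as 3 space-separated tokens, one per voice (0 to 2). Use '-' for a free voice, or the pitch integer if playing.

Op 1: note_on(70): voice 0 is free -> assigned | voices=[70 - -]
Op 2: note_on(72): voice 1 is free -> assigned | voices=[70 72 -]
Op 3: note_on(89): voice 2 is free -> assigned | voices=[70 72 89]
Op 4: note_on(64): all voices busy, STEAL voice 0 (pitch 70, oldest) -> assign | voices=[64 72 89]
Op 5: note_off(64): free voice 0 | voices=[- 72 89]
Op 6: note_on(69): voice 0 is free -> assigned | voices=[69 72 89]
Op 7: note_off(72): free voice 1 | voices=[69 - 89]
Op 8: note_on(79): voice 1 is free -> assigned | voices=[69 79 89]
Op 9: note_on(65): all voices busy, STEAL voice 2 (pitch 89, oldest) -> assign | voices=[69 79 65]
Op 10: note_off(79): free voice 1 | voices=[69 - 65]
Op 11: note_off(65): free voice 2 | voices=[69 - -]
Op 12: note_off(69): free voice 0 | voices=[- - -]

Answer: - - -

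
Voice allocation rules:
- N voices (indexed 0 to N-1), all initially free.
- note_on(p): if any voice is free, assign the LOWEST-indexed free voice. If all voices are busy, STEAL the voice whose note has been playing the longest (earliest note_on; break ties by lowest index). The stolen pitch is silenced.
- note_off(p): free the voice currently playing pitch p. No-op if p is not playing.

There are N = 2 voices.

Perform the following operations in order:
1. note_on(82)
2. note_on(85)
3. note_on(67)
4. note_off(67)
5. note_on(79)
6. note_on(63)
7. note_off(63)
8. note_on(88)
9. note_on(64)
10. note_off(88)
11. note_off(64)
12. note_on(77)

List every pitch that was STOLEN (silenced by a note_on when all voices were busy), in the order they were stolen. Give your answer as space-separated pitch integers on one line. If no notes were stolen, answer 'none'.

Answer: 82 85 79

Derivation:
Op 1: note_on(82): voice 0 is free -> assigned | voices=[82 -]
Op 2: note_on(85): voice 1 is free -> assigned | voices=[82 85]
Op 3: note_on(67): all voices busy, STEAL voice 0 (pitch 82, oldest) -> assign | voices=[67 85]
Op 4: note_off(67): free voice 0 | voices=[- 85]
Op 5: note_on(79): voice 0 is free -> assigned | voices=[79 85]
Op 6: note_on(63): all voices busy, STEAL voice 1 (pitch 85, oldest) -> assign | voices=[79 63]
Op 7: note_off(63): free voice 1 | voices=[79 -]
Op 8: note_on(88): voice 1 is free -> assigned | voices=[79 88]
Op 9: note_on(64): all voices busy, STEAL voice 0 (pitch 79, oldest) -> assign | voices=[64 88]
Op 10: note_off(88): free voice 1 | voices=[64 -]
Op 11: note_off(64): free voice 0 | voices=[- -]
Op 12: note_on(77): voice 0 is free -> assigned | voices=[77 -]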